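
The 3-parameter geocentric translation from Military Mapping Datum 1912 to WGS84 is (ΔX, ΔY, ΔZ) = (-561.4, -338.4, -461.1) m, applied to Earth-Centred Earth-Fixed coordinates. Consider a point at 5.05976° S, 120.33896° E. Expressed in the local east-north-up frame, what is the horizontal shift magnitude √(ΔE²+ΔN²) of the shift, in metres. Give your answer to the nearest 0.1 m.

The local east axis at (φ, λ) is (−sin λ, cos λ, 0), so ΔE = −sin(120.33896°)·(-561.4) + cos(120.33896°)·(-338.4) = 655.45 m.
The local north axis is (−sin φ cos λ, −sin φ sin λ, cos φ), giving ΔN = 25.009 − 25.758 − 459.303 = -460.05 m.
Horizontal magnitude = √(ΔE² + ΔN²) = √(655.45² + (-460.05)²) = 800.79 m.

800.8 m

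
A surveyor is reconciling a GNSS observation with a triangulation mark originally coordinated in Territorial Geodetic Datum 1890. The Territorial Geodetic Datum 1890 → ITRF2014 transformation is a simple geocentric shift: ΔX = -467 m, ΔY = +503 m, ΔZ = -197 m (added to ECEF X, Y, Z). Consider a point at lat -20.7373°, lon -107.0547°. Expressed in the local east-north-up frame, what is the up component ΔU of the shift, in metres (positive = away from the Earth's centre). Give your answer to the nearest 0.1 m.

ΔU = -251.9 m

At φ = -20.7373°, λ = -107.0547°: sin φ = -0.354084, cos φ = 0.935214, sin λ = -0.956025, cos λ = -0.293285.
ΔU = cos φ cos λ·ΔX + cos φ sin λ·ΔY + sin φ·ΔZ = (0.935214)(-0.293285)(-467) + (0.935214)(-0.956025)(503) + (-0.354084)(-197) = -251.88 m.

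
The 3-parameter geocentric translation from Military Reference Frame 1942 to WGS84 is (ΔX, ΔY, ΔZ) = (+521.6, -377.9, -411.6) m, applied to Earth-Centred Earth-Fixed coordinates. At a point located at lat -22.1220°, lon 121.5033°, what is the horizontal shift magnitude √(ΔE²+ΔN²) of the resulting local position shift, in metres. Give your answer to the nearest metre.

654 m

At φ = -22.1220°, λ = 121.5033°: sin φ = -0.376580, cos φ = 0.926384, sin λ = 0.852610, cos λ = -0.522548.
ΔE = −sin λ·ΔX + cos λ·ΔY = −(0.852610)·(521.6) + (-0.522548)·(-377.9) = -247.25 m.
ΔN = −sin φ cos λ·ΔX − sin φ sin λ·ΔY + cos φ·ΔZ = −(-0.376580)(-0.522548)(521.6) − (-0.376580)(0.852610)(-377.9) + (0.926384)(-411.6) = -605.28 m.
Horizontal magnitude = √(ΔE² + ΔN²) = √((-247.25)² + (-605.28)²) = 653.83 m.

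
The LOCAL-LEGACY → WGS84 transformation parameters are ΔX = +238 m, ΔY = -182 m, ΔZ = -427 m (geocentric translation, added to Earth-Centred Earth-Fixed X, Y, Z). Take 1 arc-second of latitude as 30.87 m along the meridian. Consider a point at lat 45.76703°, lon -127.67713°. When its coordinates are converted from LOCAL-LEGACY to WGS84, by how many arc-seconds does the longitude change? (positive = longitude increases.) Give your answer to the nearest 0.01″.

sin φ = 0.716509, cos φ = 0.697578, sin λ = -0.791468, cos λ = -0.611211.
East component: ΔE = −sin λ·ΔX + cos λ·ΔY = −(-0.791468)(238) + (-0.611211)(-182) = 299.61 m.
1° of latitude spans 3600 × 30.87 = 111132 m; at latitude φ, 1° of longitude spans that × cos φ = 77523.2 m, so Δλ = 299.61 / 77523.2 × 3600 = 13.913″.

Δλ = 13.91″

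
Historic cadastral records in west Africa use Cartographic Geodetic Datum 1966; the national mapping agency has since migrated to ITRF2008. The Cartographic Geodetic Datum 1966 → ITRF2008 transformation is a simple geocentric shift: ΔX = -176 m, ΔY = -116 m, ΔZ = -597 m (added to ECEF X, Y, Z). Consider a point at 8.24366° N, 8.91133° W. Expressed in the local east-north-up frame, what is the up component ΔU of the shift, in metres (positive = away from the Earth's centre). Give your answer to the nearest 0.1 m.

ΔU = -239.9 m

The local up (radial) axis is (cos φ cos λ, cos φ sin λ, sin φ), giving ΔU = -172.079 + 17.783 − 85.600 = -239.90 m.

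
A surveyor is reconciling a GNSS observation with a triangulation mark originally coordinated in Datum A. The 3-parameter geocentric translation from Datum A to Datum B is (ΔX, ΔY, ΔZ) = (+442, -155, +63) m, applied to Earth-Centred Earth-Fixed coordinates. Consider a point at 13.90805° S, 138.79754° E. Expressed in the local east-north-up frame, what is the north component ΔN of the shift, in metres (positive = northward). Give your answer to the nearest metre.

At φ = -13.90805°, λ = 138.79754°: sin φ = -0.240364, cos φ = 0.970683, sin λ = 0.658722, cos λ = -0.752387.
ΔN = −sin φ cos λ·ΔX − sin φ sin λ·ΔY + cos φ·ΔZ = −(-0.240364)(-0.752387)(442) − (-0.240364)(0.658722)(-155) + (0.970683)(63) = -43.32 m.

ΔN = -43 m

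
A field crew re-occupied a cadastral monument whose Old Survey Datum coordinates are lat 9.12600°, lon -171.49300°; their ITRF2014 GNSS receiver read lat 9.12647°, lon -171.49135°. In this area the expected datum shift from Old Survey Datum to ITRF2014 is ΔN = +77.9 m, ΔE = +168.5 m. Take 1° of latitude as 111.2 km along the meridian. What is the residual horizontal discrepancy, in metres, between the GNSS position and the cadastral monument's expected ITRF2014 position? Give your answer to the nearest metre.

Observed coordinate differences: Δφ = +0.00047°, Δλ = +0.00165°.
Converting to metres (1° lat = 111200 m, cos φ = 0.987342): observed ΔN = 52.3 m, observed ΔE = 181.2 m.
Subtracting the expected shift leaves a residual of 52.3 − (77.9) = -25.6 m north and 181.2 − (168.5) = 12.7 m east.
Residual distance = √((-25.6)² + 12.7²) = 28.6 m.

29 m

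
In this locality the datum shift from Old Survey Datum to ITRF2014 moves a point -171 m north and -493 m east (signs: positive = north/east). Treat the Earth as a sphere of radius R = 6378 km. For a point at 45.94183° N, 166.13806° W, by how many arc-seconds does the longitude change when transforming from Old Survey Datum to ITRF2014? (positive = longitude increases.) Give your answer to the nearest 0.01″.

Δλ = -22.93″

At latitude 45.94183°, cos φ = 0.695388.
One radian of longitude at latitude φ spans R cos φ, so Δλ = ΔE / (R cos φ) = -493.0 / (6378000 × 0.695388) = -1.1116e-04 rad = -22.928″.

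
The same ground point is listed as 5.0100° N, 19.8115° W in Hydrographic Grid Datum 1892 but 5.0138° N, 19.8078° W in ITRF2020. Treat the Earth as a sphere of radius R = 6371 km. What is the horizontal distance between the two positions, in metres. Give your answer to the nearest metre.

589 m

Δφ = 5.0138° − 5.0100° = +0.0038°; Δλ = -19.8078° − -19.8115° = +0.0037°.
1° along a meridian = πR/180 = 111195 m.
ΔN = Δφ × 111195 = 422.5 m; ΔE = Δλ × 111195 × cos(5.0100°) = +0.0037 × 111195 × 0.996179 = 409.8 m.
Distance = √(ΔE² + ΔN²) = √(409.8² + 422.5²) = 588.7 m.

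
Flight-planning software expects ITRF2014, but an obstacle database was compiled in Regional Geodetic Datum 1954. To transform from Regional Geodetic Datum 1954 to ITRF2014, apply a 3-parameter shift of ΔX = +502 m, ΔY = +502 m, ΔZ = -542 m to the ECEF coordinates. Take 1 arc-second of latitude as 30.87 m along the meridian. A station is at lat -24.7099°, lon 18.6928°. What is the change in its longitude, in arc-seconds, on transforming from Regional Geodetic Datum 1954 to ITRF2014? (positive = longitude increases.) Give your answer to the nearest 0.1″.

sin φ = -0.418024, cos φ = 0.908436, sin λ = 0.320494, cos λ = 0.947251.
East component: ΔE = −sin λ·ΔX + cos λ·ΔY = −(0.320494)(502) + (0.947251)(502) = 314.63 m.
1° of latitude spans 3600 × 30.87 = 111132 m; at latitude φ, 1° of longitude spans that × cos φ = 100956.3 m, so Δλ = 314.63 / 100956.3 × 3600 = 11.219″.

Δλ = 11.2″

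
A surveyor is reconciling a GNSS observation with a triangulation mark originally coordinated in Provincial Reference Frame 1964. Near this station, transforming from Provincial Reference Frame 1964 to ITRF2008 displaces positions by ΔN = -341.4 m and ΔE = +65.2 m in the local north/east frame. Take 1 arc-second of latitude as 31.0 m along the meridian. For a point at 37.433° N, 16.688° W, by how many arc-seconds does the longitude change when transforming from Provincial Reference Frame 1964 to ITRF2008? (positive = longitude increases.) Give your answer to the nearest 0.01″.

At latitude 37.433°, cos φ = 0.794065.
1″ of longitude at this latitude = 31.00 × cos φ = 24.6160 m, so Δλ = 65.2 / 24.6160 = 2.649″.

Δλ = 2.65″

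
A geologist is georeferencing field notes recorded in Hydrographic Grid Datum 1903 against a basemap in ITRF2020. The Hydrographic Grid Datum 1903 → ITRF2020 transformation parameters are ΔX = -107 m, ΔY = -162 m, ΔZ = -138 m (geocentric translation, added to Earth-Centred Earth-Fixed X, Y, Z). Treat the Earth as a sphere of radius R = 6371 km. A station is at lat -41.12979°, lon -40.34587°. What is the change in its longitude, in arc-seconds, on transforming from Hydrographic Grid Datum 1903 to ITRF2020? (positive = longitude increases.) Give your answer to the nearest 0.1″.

sin φ = -0.657767, cos φ = 0.753221, sin λ = -0.647400, cos λ = 0.762150.
East component: ΔE = −sin λ·ΔX + cos λ·ΔY = −(-0.647400)(-107) + (0.762150)(-162) = -192.74 m.
1° of latitude spans πR/180 = 111195 m; at latitude φ, 1° of longitude spans that × cos φ = 83754.4 m, so Δλ = -192.74 / 83754.4 × 3600 = -8.285″.

Δλ = -8.3″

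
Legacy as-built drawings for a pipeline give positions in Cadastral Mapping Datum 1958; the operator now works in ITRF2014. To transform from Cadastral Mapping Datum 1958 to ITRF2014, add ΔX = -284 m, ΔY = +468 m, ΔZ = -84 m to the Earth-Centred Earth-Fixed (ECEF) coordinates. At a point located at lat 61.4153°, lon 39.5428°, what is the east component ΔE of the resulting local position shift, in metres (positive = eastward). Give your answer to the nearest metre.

ΔE = 542 m

At φ = 61.4153°, λ = 39.5428°: sin φ = 0.878111, cos φ = 0.478457, sin λ = 0.636654, cos λ = 0.771149.
ΔE = −sin λ·ΔX + cos λ·ΔY = −(0.636654)·(-284) + (0.771149)·(468) = 541.71 m.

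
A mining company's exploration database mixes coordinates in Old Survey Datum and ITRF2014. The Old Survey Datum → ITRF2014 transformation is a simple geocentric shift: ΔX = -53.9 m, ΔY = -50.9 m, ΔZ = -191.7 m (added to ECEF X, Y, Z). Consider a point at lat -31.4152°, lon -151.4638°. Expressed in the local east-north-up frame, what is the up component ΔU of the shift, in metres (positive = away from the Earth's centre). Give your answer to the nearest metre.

ΔU = 161 m

At φ = -31.4152°, λ = -151.4638°: sin φ = -0.521236, cos φ = 0.853413, sin λ = -0.477714, cos λ = -0.878515.
ΔU = cos φ cos λ·ΔX + cos φ sin λ·ΔY + sin φ·ΔZ = (0.853413)(-0.878515)(-53.9) + (0.853413)(-0.477714)(-50.9) + (-0.521236)(-191.7) = 161.08 m.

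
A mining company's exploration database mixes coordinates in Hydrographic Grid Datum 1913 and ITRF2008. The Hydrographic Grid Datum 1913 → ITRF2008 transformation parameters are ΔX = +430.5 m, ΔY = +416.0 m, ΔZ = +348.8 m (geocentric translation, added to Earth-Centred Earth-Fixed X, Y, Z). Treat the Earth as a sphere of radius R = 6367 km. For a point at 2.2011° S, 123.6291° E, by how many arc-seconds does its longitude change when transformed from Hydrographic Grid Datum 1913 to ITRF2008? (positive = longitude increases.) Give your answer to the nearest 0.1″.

Δλ = -19.1″

sin φ = -0.038407, cos φ = 0.999262, sin λ = 0.832640, cos λ = -0.553815.
East component: ΔE = −sin λ·ΔX + cos λ·ΔY = −(0.832640)(430.5) + (-0.553815)(416.0) = -588.84 m.
1° of latitude spans πR/180 = 111125 m; at latitude φ, 1° of longitude spans that × cos φ = 111043.1 m, so Δλ = -588.84 / 111043.1 × 3600 = -19.090″.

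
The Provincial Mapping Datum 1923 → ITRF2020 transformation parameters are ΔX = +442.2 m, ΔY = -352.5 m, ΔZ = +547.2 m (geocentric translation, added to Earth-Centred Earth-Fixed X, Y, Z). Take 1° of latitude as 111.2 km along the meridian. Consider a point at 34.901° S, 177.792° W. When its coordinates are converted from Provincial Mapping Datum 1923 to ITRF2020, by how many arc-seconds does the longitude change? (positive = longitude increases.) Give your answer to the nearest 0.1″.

sin φ = -0.572160, cos φ = 0.820142, sin λ = -0.038527, cos λ = -0.999258.
East component: ΔE = −sin λ·ΔX + cos λ·ΔY = −(-0.038527)(442.2) + (-0.999258)(-352.5) = 369.28 m.
1° of latitude spans 111200 m; at latitude φ, 1° of longitude spans that × cos φ = 91199.8 m, so Δλ = 369.28 / 91199.8 × 3600 = 14.577″.

Δλ = 14.6″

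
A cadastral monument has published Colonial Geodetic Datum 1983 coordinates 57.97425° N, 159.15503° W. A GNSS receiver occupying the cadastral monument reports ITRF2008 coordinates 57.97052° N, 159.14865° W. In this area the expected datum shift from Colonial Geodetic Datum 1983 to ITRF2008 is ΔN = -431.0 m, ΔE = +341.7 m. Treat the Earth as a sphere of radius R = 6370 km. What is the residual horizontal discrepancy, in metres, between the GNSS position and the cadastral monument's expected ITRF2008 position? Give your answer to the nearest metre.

38 m

Observed coordinate differences: Δφ = -0.00373°, Δλ = +0.00638°.
Converting to metres (1° lat = 111177 m, cos φ = 0.530300): observed ΔN = -414.7 m, observed ΔE = 376.1 m.
Subtracting the expected shift leaves a residual of -414.7 − (-431.0) = 16.3 m north and 376.1 − (341.7) = 34.4 m east.
Residual distance = √(16.3² + 34.4²) = 38.1 m.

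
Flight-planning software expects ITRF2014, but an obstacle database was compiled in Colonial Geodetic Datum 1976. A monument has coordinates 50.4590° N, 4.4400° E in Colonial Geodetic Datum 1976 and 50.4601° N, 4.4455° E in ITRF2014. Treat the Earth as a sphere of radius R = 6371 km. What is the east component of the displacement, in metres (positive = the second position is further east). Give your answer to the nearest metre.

Δφ = 50.4601° − 50.4590° = +0.0011°; Δλ = 4.4455° − 4.4400° = +0.0055°.
1° along a meridian = πR/180 = 111195 m.
ΔN = Δφ × 111195 = 122.3 m; ΔE = Δλ × 111195 × cos(50.4590°) = +0.0055 × 111195 × 0.636630 = 389.3 m.

ΔE = 389 m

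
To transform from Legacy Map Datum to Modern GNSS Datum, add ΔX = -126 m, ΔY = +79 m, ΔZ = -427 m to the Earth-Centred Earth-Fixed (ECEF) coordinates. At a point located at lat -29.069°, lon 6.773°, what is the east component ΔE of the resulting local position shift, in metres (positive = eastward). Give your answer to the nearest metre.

ΔE = 93 m

At φ = -29.069°, λ = 6.773°: sin φ = -0.485863, cos φ = 0.874035, sin λ = 0.117936, cos λ = 0.993021.
ΔE = −sin λ·ΔX + cos λ·ΔY = −(0.117936)·(-126) + (0.993021)·(79) = 93.31 m.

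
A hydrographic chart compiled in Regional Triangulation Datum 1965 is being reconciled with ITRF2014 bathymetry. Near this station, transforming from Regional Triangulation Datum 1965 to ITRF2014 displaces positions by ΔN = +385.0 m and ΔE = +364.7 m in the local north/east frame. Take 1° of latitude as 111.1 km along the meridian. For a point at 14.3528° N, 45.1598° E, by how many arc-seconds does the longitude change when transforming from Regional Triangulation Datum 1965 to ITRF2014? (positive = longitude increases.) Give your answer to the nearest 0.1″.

At latitude 14.3528°, cos φ = 0.968788.
1° of longitude at this latitude = 111.1 × cos φ = 107.63 km, so Δλ = 364.7 / 107632.3 = 0.0033884° = 12.198″.

Δλ = 12.2″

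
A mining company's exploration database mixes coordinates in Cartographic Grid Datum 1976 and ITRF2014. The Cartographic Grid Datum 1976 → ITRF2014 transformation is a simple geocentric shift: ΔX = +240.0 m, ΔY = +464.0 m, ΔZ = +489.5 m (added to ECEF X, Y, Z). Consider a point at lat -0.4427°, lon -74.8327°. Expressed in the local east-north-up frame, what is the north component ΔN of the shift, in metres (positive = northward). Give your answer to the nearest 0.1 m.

ΔN = 486.5 m

At φ = -0.4427°, λ = -74.8327°: sin φ = -0.007726, cos φ = 0.999970, sin λ = -0.965166, cos λ = 0.261638.
ΔN = −sin φ cos λ·ΔX − sin φ sin λ·ΔY + cos φ·ΔZ = −(-0.007726)(0.261638)(240.0) − (-0.007726)(-0.965166)(464.0) + (0.999970)(489.5) = 486.51 m.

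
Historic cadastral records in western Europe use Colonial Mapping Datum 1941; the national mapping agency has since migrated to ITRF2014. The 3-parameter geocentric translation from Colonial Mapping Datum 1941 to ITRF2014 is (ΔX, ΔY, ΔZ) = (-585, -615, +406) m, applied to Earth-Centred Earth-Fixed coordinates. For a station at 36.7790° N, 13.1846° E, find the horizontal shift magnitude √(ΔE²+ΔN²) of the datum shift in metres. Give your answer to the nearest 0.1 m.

The local east axis at (φ, λ) is (−sin λ, cos λ, 0), so ΔE = −sin(13.1846°)·(-585) + cos(13.1846°)·(-615) = -465.36 m.
The local north axis is (−sin φ cos λ, −sin φ sin λ, cos φ), giving ΔN = 341.024 + 83.987 + 325.186 = 750.20 m.
Horizontal magnitude = √(ΔE² + ΔN²) = √((-465.36)² + 750.20²) = 882.81 m.

882.8 m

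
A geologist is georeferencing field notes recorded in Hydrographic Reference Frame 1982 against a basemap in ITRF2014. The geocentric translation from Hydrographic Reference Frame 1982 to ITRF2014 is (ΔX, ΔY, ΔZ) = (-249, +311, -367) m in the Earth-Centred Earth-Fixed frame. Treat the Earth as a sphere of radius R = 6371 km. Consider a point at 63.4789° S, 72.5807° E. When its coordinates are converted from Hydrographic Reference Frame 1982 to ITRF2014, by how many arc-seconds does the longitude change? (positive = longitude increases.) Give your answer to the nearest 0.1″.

sin φ = -0.894770, cos φ = 0.446527, sin λ = 0.954140, cos λ = 0.299362.
East component: ΔE = −sin λ·ΔX + cos λ·ΔY = −(0.954140)(-249) + (0.299362)(311) = 330.68 m.
1° of latitude spans πR/180 = 111195 m; at latitude φ, 1° of longitude spans that × cos φ = 49651.6 m, so Δλ = 330.68 / 49651.6 × 3600 = 23.976″.

Δλ = 24.0″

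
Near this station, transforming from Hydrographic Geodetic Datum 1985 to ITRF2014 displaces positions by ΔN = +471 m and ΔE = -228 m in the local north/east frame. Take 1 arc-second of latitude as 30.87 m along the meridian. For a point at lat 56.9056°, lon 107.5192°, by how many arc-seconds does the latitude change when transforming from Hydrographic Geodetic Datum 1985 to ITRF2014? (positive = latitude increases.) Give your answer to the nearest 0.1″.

1″ of latitude = 30.87 m, so Δφ = 471.0 / 30.87 = 15.258″.

Δφ = 15.3″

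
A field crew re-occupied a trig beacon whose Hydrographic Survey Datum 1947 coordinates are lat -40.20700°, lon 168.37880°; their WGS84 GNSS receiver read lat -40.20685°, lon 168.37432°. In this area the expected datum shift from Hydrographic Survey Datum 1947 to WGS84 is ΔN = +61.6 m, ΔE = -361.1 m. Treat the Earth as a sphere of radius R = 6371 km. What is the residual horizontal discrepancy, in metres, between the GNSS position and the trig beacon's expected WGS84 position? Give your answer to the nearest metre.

49 m

Observed coordinate differences: Δφ = +0.00015°, Δλ = -0.00448°.
Converting to metres (1° lat = 111195 m, cos φ = 0.763717): observed ΔN = 16.7 m, observed ΔE = -380.4 m.
Subtracting the expected shift leaves a residual of 16.7 − (61.6) = -44.9 m north and -380.4 − (-361.1) = -19.3 m east.
Residual distance = √((-44.9)² + (-19.3)²) = 48.9 m.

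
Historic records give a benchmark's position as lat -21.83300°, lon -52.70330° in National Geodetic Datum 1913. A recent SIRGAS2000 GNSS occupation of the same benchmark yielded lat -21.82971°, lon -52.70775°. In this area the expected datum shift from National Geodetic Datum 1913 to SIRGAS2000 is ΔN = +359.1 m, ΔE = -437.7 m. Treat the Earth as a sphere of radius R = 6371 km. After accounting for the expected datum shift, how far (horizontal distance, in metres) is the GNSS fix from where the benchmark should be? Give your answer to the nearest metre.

23 m

Observed coordinate differences: Δφ = +0.00329°, Δλ = -0.00445°.
Converting to metres (1° lat = 111195 m, cos φ = 0.928272): observed ΔN = 365.8 m, observed ΔE = -459.3 m.
Subtracting the expected shift leaves a residual of 365.8 − (359.1) = 6.7 m north and -459.3 − (-437.7) = -21.6 m east.
Residual distance = √(6.7² + (-21.6)²) = 22.6 m.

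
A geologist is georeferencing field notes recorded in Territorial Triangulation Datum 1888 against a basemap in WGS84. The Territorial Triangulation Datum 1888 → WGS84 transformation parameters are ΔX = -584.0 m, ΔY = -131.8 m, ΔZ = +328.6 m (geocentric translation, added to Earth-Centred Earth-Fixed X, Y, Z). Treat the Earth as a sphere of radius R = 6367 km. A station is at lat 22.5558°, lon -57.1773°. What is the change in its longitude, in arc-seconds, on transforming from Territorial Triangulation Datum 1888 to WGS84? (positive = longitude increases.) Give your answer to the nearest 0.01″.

Δλ = -19.72″

sin φ = 0.383583, cos φ = 0.923506, sin λ = -0.840352, cos λ = 0.542041.
East component: ΔE = −sin λ·ΔX + cos λ·ΔY = −(-0.840352)(-584.0) + (0.542041)(-131.8) = -562.21 m.
1° of latitude spans πR/180 = 111125 m; at latitude φ, 1° of longitude spans that × cos φ = 102624.8 m, so Δλ = -562.21 / 102624.8 × 3600 = -19.722″.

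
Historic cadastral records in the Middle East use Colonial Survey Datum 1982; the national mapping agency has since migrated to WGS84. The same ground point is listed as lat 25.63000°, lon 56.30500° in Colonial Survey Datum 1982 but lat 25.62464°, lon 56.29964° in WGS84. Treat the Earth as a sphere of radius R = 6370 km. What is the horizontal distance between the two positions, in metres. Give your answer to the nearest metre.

802 m

Δφ = 25.62464° − 25.63000° = -0.00536°; Δλ = 56.29964° − 56.30500° = -0.00536°.
1° along a meridian = πR/180 = 111177 m.
ΔN = Δφ × 111177 = -595.9 m; ΔE = Δλ × 111177 × cos(25.63000°) = -0.00536 × 111177 × 0.901606 = -537.3 m.
Distance = √(ΔE² + ΔN²) = √((-537.3)² + (-595.9)²) = 802.4 m.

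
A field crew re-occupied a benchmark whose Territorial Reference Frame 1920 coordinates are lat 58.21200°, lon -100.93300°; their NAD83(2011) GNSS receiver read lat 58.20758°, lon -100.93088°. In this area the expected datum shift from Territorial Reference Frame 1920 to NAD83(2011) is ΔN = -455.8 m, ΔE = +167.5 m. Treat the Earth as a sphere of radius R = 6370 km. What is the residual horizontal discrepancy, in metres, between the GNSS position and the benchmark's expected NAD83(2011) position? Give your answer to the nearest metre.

Observed coordinate differences: Δφ = -0.00442°, Δλ = +0.00212°.
Converting to metres (1° lat = 111177 m, cos φ = 0.526778): observed ΔN = -491.4 m, observed ΔE = 124.2 m.
Subtracting the expected shift leaves a residual of -491.4 − (-455.8) = -35.6 m north and 124.2 − (167.5) = -43.3 m east.
Residual distance = √((-35.6)² + (-43.3)²) = 56.1 m.

56 m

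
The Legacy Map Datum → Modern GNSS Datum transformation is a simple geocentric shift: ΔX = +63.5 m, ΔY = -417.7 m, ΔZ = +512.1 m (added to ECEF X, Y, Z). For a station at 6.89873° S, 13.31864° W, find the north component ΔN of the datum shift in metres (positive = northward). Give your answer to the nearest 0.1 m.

At φ = -6.89873°, λ = -13.31864°: sin φ = -0.120115, cos φ = 0.992760, sin λ = -0.230366, cos λ = 0.973104.
ΔN = −sin φ cos λ·ΔX − sin φ sin λ·ΔY + cos φ·ΔZ = −(-0.120115)(0.973104)(63.5) − (-0.120115)(-0.230366)(-417.7) + (0.992760)(512.1) = 527.37 m.

ΔN = 527.4 m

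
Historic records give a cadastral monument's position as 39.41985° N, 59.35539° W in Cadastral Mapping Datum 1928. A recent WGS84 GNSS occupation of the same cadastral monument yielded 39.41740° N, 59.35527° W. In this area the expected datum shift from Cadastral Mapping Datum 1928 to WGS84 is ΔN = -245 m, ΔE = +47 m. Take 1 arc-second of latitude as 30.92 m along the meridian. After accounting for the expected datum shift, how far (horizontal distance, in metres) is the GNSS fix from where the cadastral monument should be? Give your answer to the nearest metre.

46 m

Observed coordinate differences: Δφ = -0.00245°, Δλ = +0.00012°.
Converting to metres (1° lat = 111312 m, cos φ = 0.772514): observed ΔN = -272.7 m, observed ΔE = 10.3 m.
Subtracting the expected shift leaves a residual of -272.7 − (-245) = -27.7 m north and 10.3 − (47) = -36.7 m east.
Residual distance = √((-27.7)² + (-36.7)²) = 46.0 m.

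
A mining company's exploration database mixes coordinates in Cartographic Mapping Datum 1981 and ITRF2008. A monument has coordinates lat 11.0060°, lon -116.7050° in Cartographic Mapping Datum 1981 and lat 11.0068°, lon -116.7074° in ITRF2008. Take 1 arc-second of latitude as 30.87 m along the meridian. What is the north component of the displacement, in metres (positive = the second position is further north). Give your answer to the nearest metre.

ΔN = 89 m

Δφ = 11.0068° − 11.0060° = +0.0008°; Δλ = -116.7074° − -116.7050° = -0.0024°.
1° of latitude = 3600 × 30.87 = 111132 m.
ΔN = Δφ × 111132 = 88.9 m; ΔE = Δλ × 111132 × cos(11.0060°) = -0.0024 × 111132 × 0.981607 = -261.8 m.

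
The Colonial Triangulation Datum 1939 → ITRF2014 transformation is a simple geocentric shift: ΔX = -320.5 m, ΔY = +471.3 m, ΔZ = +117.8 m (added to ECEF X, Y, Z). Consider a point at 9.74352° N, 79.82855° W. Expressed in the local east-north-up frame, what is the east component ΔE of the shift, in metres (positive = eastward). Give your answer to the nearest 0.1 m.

ΔE = -232.2 m

The local east axis at (φ, λ) is (−sin λ, cos λ, 0), so ΔE = −sin(-79.82855°)·(-320.5) + cos(-79.82855°)·471.3 = -232.23 m.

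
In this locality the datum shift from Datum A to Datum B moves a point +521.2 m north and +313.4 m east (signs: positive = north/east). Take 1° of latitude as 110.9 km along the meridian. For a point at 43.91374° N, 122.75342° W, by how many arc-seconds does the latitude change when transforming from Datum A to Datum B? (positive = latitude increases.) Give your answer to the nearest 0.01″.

1° of latitude = 110.9 km, so Δφ = 521.2 / 110900 = 0.0046997° = 16.919″.

Δφ = 16.92″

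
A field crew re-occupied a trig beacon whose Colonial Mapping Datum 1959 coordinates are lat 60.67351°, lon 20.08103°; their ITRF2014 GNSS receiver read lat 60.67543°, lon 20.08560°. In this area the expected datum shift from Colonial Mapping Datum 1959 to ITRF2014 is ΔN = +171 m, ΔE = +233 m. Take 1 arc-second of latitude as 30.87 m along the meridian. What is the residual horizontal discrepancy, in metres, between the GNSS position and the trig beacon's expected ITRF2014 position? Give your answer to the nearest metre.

45 m

Observed coordinate differences: Δφ = +0.00192°, Δλ = +0.00457°.
Converting to metres (1° lat = 111132 m, cos φ = 0.489786): observed ΔN = 213.4 m, observed ΔE = 248.7 m.
Subtracting the expected shift leaves a residual of 213.4 − (171) = 42.4 m north and 248.7 − (233) = 15.7 m east.
Residual distance = √(42.4² + 15.7²) = 45.2 m.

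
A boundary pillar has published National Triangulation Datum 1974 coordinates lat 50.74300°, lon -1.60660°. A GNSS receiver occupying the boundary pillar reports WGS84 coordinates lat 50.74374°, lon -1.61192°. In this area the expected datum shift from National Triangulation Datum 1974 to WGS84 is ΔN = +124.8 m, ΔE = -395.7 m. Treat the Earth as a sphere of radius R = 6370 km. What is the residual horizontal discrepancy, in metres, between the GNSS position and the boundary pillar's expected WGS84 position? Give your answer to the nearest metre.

Observed coordinate differences: Δφ = +0.00074°, Δλ = -0.00532°.
Converting to metres (1° lat = 111177 m, cos φ = 0.632800): observed ΔN = 82.3 m, observed ΔE = -374.3 m.
Subtracting the expected shift leaves a residual of 82.3 − (124.8) = -42.5 m north and -374.3 − (-395.7) = 21.4 m east.
Residual distance = √((-42.5)² + 21.4²) = 47.6 m.

48 m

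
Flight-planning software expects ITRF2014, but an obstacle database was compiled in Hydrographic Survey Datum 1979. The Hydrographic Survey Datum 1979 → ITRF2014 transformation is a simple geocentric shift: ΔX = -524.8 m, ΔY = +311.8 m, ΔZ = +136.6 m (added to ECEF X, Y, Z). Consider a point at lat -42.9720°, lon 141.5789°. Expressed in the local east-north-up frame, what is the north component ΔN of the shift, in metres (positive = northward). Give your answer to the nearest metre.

At φ = -42.9720°, λ = 141.5789°: sin φ = -0.681641, cos φ = 0.731687, sin λ = 0.621436, cos λ = -0.783465.
ΔN = −sin φ cos λ·ΔX − sin φ sin λ·ΔY + cos φ·ΔZ = −(-0.681641)(-0.783465)(-524.8) − (-0.681641)(0.621436)(311.8) + (0.731687)(136.6) = 512.29 m.

ΔN = 512 m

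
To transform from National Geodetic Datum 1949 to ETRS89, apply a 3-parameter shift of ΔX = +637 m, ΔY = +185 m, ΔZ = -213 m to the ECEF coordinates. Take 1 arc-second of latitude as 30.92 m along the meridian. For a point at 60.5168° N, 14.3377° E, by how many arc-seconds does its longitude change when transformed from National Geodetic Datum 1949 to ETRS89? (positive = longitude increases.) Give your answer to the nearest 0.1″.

Δλ = 1.4″

sin φ = 0.870500, cos φ = 0.492168, sin λ = 0.247637, cos λ = 0.968853.
East component: ΔE = −sin λ·ΔX + cos λ·ΔY = −(0.247637)(637) + (0.968853)(185) = 21.49 m.
1° of latitude spans 3600 × 30.92 = 111312 m; at latitude φ, 1° of longitude spans that × cos φ = 54784.2 m, so Δλ = 21.49 / 54784.2 × 3600 = 1.412″.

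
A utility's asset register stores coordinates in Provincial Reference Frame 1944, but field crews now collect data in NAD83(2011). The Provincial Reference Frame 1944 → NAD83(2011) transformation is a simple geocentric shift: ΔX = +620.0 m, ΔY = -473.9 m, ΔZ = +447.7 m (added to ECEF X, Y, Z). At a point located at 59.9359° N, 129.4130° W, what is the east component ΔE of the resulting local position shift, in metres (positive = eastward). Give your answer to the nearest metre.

At φ = 59.9359°, λ = -129.4130°: sin φ = 0.865465, cos φ = 0.500969, sin λ = -0.772590, cos λ = -0.634906.
ΔE = −sin λ·ΔX + cos λ·ΔY = −(-0.772590)·(620.0) + (-0.634906)·(-473.9) = 779.89 m.

ΔE = 780 m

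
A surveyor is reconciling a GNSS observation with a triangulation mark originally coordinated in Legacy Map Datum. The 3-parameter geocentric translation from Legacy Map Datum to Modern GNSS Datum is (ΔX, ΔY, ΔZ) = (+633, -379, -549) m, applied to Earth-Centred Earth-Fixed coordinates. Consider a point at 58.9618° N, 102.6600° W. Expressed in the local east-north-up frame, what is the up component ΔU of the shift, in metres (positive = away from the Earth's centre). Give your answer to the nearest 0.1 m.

ΔU = -351.3 m

The local up (radial) axis is (cos φ cos λ, cos φ sin λ, sin φ), giving ΔU = -71.531 + 190.665 − 470.396 = -351.26 m.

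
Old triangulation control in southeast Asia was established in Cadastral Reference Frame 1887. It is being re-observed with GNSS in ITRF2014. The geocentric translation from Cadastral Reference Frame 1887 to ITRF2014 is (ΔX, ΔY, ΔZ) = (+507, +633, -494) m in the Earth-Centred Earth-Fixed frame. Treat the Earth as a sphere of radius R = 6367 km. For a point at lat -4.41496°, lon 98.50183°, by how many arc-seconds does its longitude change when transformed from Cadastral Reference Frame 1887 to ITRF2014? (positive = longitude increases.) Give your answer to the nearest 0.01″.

Δλ = -19.33″

sin φ = -0.076979, cos φ = 0.997033, sin λ = 0.989011, cos λ = -0.147841.
East component: ΔE = −sin λ·ΔX + cos λ·ΔY = −(0.989011)(507) + (-0.147841)(633) = -595.01 m.
1° of latitude spans πR/180 = 111125 m; at latitude φ, 1° of longitude spans that × cos φ = 110795.4 m, so Δλ = -595.01 / 110795.4 × 3600 = -19.333″.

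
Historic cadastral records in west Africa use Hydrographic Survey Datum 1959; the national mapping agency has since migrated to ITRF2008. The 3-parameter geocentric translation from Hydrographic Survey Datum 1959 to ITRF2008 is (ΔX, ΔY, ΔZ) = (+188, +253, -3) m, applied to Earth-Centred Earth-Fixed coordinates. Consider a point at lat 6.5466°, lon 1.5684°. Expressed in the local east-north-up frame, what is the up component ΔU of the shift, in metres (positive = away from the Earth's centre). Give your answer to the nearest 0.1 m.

ΔU = 193.2 m

The local up (radial) axis is (cos φ cos λ, cos φ sin λ, sin φ), giving ΔU = 186.704 + 6.880 − 0.342 = 193.24 m.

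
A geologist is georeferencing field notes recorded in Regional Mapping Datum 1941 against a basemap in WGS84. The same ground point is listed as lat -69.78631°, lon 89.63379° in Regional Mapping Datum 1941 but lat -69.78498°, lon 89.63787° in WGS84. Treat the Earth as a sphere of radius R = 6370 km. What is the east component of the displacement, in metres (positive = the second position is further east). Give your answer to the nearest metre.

ΔE = 157 m

Δφ = -69.78498° − -69.78631° = +0.00133°; Δλ = 89.63787° − 89.63379° = +0.00408°.
1° along a meridian = πR/180 = 111177 m.
ΔN = Δφ × 111177 = 147.9 m; ΔE = Δλ × 111177 × cos(-69.78631°) = +0.00408 × 111177 × 0.345522 = 156.7 m.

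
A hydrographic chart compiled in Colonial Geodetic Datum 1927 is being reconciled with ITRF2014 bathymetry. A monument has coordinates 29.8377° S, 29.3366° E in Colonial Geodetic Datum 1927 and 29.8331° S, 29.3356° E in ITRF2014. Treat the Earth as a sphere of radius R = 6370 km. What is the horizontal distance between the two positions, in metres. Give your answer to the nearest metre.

520 m

Δφ = -29.8331° − -29.8377° = +0.0046°; Δλ = 29.3356° − 29.3366° = -0.0010°.
1° along a meridian = πR/180 = 111177 m.
ΔN = Δφ × 111177 = 511.4 m; ΔE = Δλ × 111177 × cos(-29.8377°) = -0.0010 × 111177 × 0.867438 = -96.4 m.
Distance = √(ΔE² + ΔN²) = √((-96.4)² + 511.4²) = 520.4 m.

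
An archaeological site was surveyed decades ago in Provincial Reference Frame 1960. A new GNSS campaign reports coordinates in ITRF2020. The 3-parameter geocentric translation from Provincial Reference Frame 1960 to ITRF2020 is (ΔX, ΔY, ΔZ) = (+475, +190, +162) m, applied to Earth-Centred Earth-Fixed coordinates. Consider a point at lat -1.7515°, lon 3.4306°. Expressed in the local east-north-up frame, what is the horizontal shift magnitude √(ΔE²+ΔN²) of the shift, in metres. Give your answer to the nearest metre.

239 m

The local east axis at (φ, λ) is (−sin λ, cos λ, 0), so ΔE = −sin(3.4306°)·475 + cos(3.4306°)·190 = 161.24 m.
The local north axis is (−sin φ cos λ, −sin φ sin λ, cos φ), giving ΔN = 14.492 + 0.348 + 161.924 = 176.76 m.
Horizontal magnitude = √(ΔE² + ΔN²) = √(161.24² + 176.76²) = 239.25 m.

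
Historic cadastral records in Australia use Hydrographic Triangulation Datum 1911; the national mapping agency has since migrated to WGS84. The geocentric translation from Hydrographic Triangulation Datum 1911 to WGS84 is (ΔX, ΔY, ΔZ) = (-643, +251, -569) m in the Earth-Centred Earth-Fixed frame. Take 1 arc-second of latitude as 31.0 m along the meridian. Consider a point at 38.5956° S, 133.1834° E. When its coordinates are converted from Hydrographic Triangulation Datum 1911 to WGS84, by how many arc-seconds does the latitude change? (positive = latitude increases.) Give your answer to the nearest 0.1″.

Δφ = -1.8″

sin φ = -0.623820, cos φ = 0.781568, sin λ = 0.729167, cos λ = -0.684336.
North component: ΔN = −sin φ cos λ·ΔX − sin φ sin λ·ΔY + cos φ·ΔZ = −(-0.623820)(-0.684336)(-643) − (-0.623820)(0.729167)(251) + (0.781568)(-569) = -56.04 m.
1° of latitude spans 3600 × 31.00 = 111600 m, so Δφ = -56.04 / 111600 × 3600 = -1.808″.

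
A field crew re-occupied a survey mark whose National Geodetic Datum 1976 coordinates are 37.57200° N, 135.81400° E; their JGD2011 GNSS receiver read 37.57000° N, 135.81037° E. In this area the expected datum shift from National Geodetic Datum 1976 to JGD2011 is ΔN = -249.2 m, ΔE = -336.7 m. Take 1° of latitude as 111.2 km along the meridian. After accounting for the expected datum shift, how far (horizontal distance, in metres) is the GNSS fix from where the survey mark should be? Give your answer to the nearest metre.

32 m

Observed coordinate differences: Δφ = -0.00200°, Δλ = -0.00363°.
Converting to metres (1° lat = 111200 m, cos φ = 0.792588): observed ΔN = -222.4 m, observed ΔE = -319.9 m.
Subtracting the expected shift leaves a residual of -222.4 − (-249.2) = 26.8 m north and -319.9 − (-336.7) = 16.8 m east.
Residual distance = √(26.8² + 16.8²) = 31.6 m.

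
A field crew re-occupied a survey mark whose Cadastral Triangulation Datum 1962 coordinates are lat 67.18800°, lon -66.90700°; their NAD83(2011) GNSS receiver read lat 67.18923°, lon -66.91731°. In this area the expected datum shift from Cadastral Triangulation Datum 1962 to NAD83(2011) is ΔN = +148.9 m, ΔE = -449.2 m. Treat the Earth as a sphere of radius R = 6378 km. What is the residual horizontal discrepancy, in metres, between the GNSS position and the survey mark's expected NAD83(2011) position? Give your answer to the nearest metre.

Observed coordinate differences: Δφ = +0.00123°, Δλ = -0.01031°.
Converting to metres (1° lat = 111317 m, cos φ = 0.387709): observed ΔN = 136.9 m, observed ΔE = -445.0 m.
Subtracting the expected shift leaves a residual of 136.9 − (148.9) = -12.0 m north and -445.0 − (-449.2) = 4.2 m east.
Residual distance = √((-12.0)² + 4.2²) = 12.7 m.

13 m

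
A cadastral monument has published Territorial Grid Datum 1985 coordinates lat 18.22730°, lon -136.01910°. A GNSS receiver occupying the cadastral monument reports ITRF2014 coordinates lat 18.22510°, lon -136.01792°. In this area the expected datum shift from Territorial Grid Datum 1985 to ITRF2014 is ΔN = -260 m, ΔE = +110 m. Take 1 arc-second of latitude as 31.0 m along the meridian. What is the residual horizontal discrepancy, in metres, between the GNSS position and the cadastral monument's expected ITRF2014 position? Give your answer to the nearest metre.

21 m

Observed coordinate differences: Δφ = -0.00220°, Δλ = +0.00118°.
Converting to metres (1° lat = 111600 m, cos φ = 0.949823): observed ΔN = -245.5 m, observed ΔE = 125.1 m.
Subtracting the expected shift leaves a residual of -245.5 − (-260) = 14.5 m north and 125.1 − (110) = 15.1 m east.
Residual distance = √(14.5² + 15.1²) = 20.9 m.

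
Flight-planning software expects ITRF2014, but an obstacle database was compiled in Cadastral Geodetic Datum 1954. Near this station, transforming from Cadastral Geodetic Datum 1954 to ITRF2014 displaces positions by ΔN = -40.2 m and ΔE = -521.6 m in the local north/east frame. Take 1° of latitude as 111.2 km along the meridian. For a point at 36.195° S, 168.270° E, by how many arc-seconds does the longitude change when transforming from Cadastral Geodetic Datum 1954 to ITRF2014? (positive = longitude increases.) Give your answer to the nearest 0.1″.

Δλ = -20.9″

At latitude -36.195°, cos φ = 0.807012.
1° of longitude at this latitude = 111.2 × cos φ = 89.74 km, so Δλ = -521.6 / 89739.7 = -0.0058124° = -20.925″.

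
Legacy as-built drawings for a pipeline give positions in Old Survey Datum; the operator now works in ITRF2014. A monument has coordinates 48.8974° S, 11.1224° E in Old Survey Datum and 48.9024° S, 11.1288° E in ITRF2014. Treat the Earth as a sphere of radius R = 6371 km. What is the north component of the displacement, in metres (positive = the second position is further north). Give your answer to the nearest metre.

ΔN = -556 m

Δφ = -48.9024° − -48.8974° = -0.0050°; Δλ = 11.1288° − 11.1224° = +0.0064°.
1° along a meridian = πR/180 = 111195 m.
ΔN = Δφ × 111195 = -556.0 m; ΔE = Δλ × 111195 × cos(-48.8974°) = +0.0064 × 111195 × 0.657409 = 467.8 m.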